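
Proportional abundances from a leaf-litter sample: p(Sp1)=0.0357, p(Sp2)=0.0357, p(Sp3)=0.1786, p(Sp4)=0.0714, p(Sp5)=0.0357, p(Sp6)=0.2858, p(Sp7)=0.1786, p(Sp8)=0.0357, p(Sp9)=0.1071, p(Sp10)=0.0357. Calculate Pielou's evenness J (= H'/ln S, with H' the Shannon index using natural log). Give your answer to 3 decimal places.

H' = −Σ pᵢ ln pᵢ = −((-0.11897) + (-0.11897) + (-0.30766) + (-0.18846) + (-0.11897) + (-0.35795) + (-0.30766) + (-0.11897) + (-0.23926) + (-0.11897)) = 1.99586 (working shown to 5 dp, full precision carried).
With S = 10 species, ln S = 2.30259, so J = 1.99586/2.30259 = 0.86679, i.e. 0.867 to 3 decimal places.

0.867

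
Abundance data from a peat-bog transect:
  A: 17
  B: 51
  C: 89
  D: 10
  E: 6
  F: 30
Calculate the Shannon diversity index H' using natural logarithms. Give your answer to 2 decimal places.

1.45

Total N = 17+51+89+10+6+30 = 203, so the proportions are 0.0837, 0.2512, 0.4384, 0.0493, 0.0296, 0.1478 (working shown to 4 dp, full precision carried).
Each pᵢ ln pᵢ term: 0.0837×(-2.4800)=-0.2077, 0.2512×(-1.3814)=-0.3470, 0.4384×(-0.8246)=-0.3615, 0.0493×(-3.0106)=-0.1483, 0.0296×(-3.5214)=-0.1041, 0.1478×(-1.9120)=-0.2826.
Sum = -1.4512, so H' = 1.45.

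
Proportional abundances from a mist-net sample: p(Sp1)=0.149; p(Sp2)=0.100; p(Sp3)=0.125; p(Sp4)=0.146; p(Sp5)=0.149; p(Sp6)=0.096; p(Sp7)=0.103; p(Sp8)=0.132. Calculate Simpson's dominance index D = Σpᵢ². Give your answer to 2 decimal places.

0.13

D = 0.149² + 0.1² + 0.125² + 0.146² + 0.149² + 0.096² + 0.103² + 0.132² = 0.0222 + 0.0100 + 0.0156 + 0.0213 + 0.0222 + 0.0092 + 0.0106 + 0.0174 = 0.1286 (working shown to 4 dp, full precision carried).
To 2 decimal places, D = 0.13.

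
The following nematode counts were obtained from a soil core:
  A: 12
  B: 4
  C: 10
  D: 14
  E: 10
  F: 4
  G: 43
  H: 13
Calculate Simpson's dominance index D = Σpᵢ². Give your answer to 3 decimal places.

Total N = 12+4+10+14+10+4+43+13 = 110, so the proportions are 0.10909, 0.03636, 0.09091, 0.12727, 0.09091, 0.03636, 0.39091, 0.11818 (working shown to 5 dp, full precision carried).
D = 0.10909² + 0.03636² + 0.09091² + 0.12727² + 0.09091² + 0.03636² + 0.39091² + 0.11818² = 0.01190 + 0.00132 + 0.00826 + 0.01620 + 0.00826 + 0.00132 + 0.15281 + 0.01397 = 0.21405.
To 3 decimal places, D = 0.214.

0.214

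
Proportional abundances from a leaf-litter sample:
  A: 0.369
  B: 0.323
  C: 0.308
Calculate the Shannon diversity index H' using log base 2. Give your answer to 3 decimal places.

Each pᵢ log₂ pᵢ term (working shown to 5 dp, full precision carried): 0.369×(-1.43831)=-0.53074, 0.323×(-1.63039)=-0.52662, 0.308×(-1.69900)=-0.52329.
Sum = -1.58064, so H' = 1.581.

1.581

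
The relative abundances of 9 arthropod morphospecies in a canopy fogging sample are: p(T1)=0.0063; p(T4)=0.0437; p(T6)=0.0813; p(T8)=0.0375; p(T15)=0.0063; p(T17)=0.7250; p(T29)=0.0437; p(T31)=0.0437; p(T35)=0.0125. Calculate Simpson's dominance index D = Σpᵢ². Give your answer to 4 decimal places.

0.5396

D = 0.0063² + 0.0437² + 0.0813² + 0.0375² + 0.0063² + 0.725² + 0.0437² + 0.0437² + 0.0125² = 0.000040 + 0.001910 + 0.006610 + 0.001406 + 0.000040 + 0.525625 + 0.001910 + 0.001910 + 0.000156 = 0.539606 (working shown to 6 dp, full precision carried).
To 4 decimal places, D = 0.5396.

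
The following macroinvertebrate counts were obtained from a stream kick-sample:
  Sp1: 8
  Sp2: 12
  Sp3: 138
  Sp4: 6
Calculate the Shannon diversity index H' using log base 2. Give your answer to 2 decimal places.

0.87

Total N = 8+12+138+6 = 164, so the proportions are 0.0488, 0.0732, 0.8415, 0.0366 (working shown to 4 dp, full precision carried).
Each pᵢ log₂ pᵢ term: 0.0488×(-4.3576)=-0.2126, 0.0732×(-3.7726)=-0.2760, 0.8415×(-0.2490)=-0.2095, 0.0366×(-4.7726)=-0.1746.
Sum = -0.8728, so H' = 0.87.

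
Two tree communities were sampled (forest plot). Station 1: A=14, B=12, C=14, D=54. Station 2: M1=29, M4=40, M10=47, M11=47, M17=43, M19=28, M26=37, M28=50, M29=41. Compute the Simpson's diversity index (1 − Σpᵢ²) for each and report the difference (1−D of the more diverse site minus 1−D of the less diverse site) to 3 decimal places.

0.276

Station 1: N=94, proportions 0.148936, 0.12766, 0.148936, 0.574468, giving 1−D = 0.609325 (working shown to 6 dp, full precision carried).
Station 2: N=362, proportions 0.08011, 0.110497, 0.129834, 0.129834, 0.118785, 0.077348, 0.10221, 0.138122, 0.11326, giving 1−D = 0.885214.
Difference = |0.609325 − 0.885214| = 0.275889, i.e. 0.276 to 3 decimal places.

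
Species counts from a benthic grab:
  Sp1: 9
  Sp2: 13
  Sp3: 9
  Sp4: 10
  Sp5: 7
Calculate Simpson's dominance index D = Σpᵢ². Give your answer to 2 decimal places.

0.21

Total N = 9+13+9+10+7 = 48, so the proportions are 0.1875, 0.2708, 0.1875, 0.2083, 0.1458 (working shown to 4 dp, full precision carried).
D = 0.1875² + 0.2708² + 0.1875² + 0.2083² + 0.1458² = 0.0352 + 0.0734 + 0.0352 + 0.0434 + 0.0213 = 0.2083.
To 2 decimal places, D = 0.21.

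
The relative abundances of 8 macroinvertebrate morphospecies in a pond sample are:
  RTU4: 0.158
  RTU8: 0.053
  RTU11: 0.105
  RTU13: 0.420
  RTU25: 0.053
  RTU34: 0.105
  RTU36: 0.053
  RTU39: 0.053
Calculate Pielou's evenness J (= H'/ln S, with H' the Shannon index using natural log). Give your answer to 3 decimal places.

0.842

H' = −Σ pᵢ ln pᵢ = −((-0.291535) + (-0.155686) + (-0.236648) + (-0.364350) + (-0.155686) + (-0.236648) + (-0.155686) + (-0.155686)) = 1.751925 (working shown to 6 dp, full precision carried).
With S = 8 species, ln S = 2.079442, so J = 1.751925/2.079442 = 0.842498, i.e. 0.842 to 3 decimal places.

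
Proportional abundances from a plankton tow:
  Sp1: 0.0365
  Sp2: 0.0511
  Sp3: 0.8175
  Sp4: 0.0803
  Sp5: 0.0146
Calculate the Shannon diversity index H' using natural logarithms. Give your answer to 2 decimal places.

Each pᵢ ln pᵢ term (working shown to 4 dp, full precision carried): 0.0365×(-3.3104)=-0.1208, 0.0511×(-2.9740)=-0.1520, 0.8175×(-0.2015)=-0.1647, 0.0803×(-2.5220)=-0.2025, 0.0146×(-4.2267)=-0.0617.
Sum = -0.7018, so H' = 0.70.

0.70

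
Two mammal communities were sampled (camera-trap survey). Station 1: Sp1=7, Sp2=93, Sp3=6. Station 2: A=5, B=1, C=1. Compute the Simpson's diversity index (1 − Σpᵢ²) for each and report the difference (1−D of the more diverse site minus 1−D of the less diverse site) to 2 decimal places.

Station 1: N=106, proportions 0.066, 0.8774, 0.0566, giving 1−D = 0.2227 (working shown to 4 dp, full precision carried).
Station 2: N=7, proportions 0.7143, 0.1429, 0.1429, giving 1−D = 0.4490.
Difference = |0.2227 − 0.4490| = 0.2263, i.e. 0.23 to 2 decimal places.

0.23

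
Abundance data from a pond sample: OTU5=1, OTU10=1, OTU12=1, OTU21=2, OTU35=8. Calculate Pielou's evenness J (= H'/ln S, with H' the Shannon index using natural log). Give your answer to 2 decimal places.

Total N = 1+1+1+2+8 = 13, so the proportions are 0.0769, 0.0769, 0.0769, 0.1538, 0.6154 (working shown to 4 dp, full precision carried).
H' = −Σ pᵢ ln pᵢ = −((-0.1973) + (-0.1973) + (-0.1973) + (-0.2880) + (-0.2988)) = 1.1787.
With S = 5 species, ln S = 1.6094, so J = 1.1787/1.6094 = 0.7323, i.e. 0.73 to 2 decimal places.

0.73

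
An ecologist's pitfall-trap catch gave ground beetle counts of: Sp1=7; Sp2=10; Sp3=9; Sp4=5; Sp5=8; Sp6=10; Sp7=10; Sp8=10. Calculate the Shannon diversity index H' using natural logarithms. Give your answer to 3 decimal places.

2.058

Total N = 7+10+9+5+8+10+10+10 = 69, so the proportions are 0.10145, 0.14493, 0.13043, 0.07246, 0.11594, 0.14493, 0.14493, 0.14493 (working shown to 5 dp, full precision carried).
Each pᵢ ln pᵢ term: 0.10145×(-2.28820)=-0.23214, 0.14493×(-1.93152)=-0.27993, 0.13043×(-2.03688)=-0.26568, 0.07246×(-2.62467)=-0.19019, 0.11594×(-2.15466)=-0.24982, 0.14493×(-1.93152)=-0.27993, 0.14493×(-1.93152)=-0.27993, 0.14493×(-1.93152)=-0.27993.
Sum = -2.05755, so H' = 2.058.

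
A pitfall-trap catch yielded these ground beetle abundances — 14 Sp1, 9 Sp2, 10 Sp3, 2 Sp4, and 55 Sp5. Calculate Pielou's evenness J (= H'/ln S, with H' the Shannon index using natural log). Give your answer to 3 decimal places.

0.714

Total N = 14+9+10+2+55 = 90, so the proportions are 0.15556, 0.1, 0.11111, 0.02222, 0.61111 (working shown to 5 dp, full precision carried).
H' = −Σ pᵢ ln pᵢ = −((-0.28945) + (-0.23026) + (-0.24414) + (-0.08459) + (-0.30096)) = 1.14940.
With S = 5 species, ln S = 1.60944, so J = 1.14940/1.60944 = 0.71416, i.e. 0.714 to 3 decimal places.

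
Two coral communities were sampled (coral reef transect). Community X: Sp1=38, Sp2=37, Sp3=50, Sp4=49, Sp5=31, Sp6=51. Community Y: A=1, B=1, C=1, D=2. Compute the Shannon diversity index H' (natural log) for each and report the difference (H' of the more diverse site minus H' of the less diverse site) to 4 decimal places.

0.4430

Community X: N=256, proportions 0.148438, 0.144531, 0.195312, 0.191406, 0.121094, 0.199219, giving H' = 1.775219 (working shown to 6 dp, full precision carried).
Community Y: N=5, proportions 0.2, 0.2, 0.2, 0.4, giving H' = 1.332179.
Difference = |1.775219 − 1.332179| = 0.443040, i.e. 0.4430 to 4 decimal places.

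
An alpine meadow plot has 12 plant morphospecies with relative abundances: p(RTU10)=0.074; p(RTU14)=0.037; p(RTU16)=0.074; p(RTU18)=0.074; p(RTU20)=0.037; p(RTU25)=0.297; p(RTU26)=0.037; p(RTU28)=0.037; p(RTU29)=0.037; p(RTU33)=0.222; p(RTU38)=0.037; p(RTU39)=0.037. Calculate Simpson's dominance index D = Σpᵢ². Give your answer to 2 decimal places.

0.16

D = 0.074² + 0.037² + 0.074² + 0.074² + 0.037² + 0.297² + 0.037² + 0.037² + 0.037² + 0.222² + 0.037² + 0.037² = 0.0055 + 0.0014 + 0.0055 + 0.0055 + 0.0014 + 0.0882 + 0.0014 + 0.0014 + 0.0014 + 0.0493 + 0.0014 + 0.0014 = 0.1635 (working shown to 4 dp, full precision carried).
To 2 decimal places, D = 0.16.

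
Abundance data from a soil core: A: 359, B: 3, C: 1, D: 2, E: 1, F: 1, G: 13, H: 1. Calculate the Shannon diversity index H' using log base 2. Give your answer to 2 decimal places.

0.43

Total N = 359+3+1+2+1+1+13+1 = 381, so the proportions are 0.9423, 0.0079, 0.0026, 0.0052, 0.0026, 0.0026, 0.0341, 0.0026 (working shown to 4 dp, full precision carried).
Each pᵢ log₂ pᵢ term: 0.9423×(-0.0858)=-0.0809, 0.0079×(-6.9887)=-0.0550, 0.0026×(-8.5736)=-0.0225, 0.0052×(-7.5736)=-0.0398, 0.0026×(-8.5736)=-0.0225, 0.0026×(-8.5736)=-0.0225, 0.0341×(-4.8732)=-0.1663, 0.0026×(-8.5736)=-0.0225.
Sum = -0.4319, so H' = 0.43.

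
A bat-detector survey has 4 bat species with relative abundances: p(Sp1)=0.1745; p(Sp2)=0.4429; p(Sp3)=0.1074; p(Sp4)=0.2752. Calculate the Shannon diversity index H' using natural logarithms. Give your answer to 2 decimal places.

Each pᵢ ln pᵢ term (working shown to 4 dp, full precision carried): 0.1745×(-1.7458)=-0.3046, 0.4429×(-0.8144)=-0.3607, 0.1074×(-2.2312)=-0.2396, 0.2752×(-1.2903)=-0.3551.
Sum = -1.2601, so H' = 1.26.

1.26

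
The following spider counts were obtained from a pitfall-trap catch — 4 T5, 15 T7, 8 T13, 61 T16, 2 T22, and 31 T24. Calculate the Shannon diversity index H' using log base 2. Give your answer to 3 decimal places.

1.894

Total N = 4+15+8+61+2+31 = 121, so the proportions are 0.03306, 0.12397, 0.06612, 0.50413, 0.01653, 0.2562 (working shown to 5 dp, full precision carried).
Each pᵢ log₂ pᵢ term: 0.03306×(-4.91886)=-0.16261, 0.12397×(-3.01197)=-0.37339, 0.06612×(-3.91886)=-0.25910, 0.50413×(-0.98813)=-0.49815, 0.01653×(-5.91886)=-0.09783, 0.2562×(-1.96467)=-0.50334.
Sum = -1.89441, so H' = 1.894.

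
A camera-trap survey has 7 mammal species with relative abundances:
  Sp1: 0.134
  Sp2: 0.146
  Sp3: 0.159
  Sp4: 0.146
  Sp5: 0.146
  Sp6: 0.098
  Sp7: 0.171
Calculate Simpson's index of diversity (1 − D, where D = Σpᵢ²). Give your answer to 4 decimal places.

D = 0.134² + 0.146² + 0.159² + 0.146² + 0.146² + 0.098² + 0.171² = 0.017956 + 0.021316 + 0.025281 + 0.021316 + 0.021316 + 0.009604 + 0.029241 = 0.146030 (working shown to 6 dp, full precision carried).
So 1 − D = 0.853970, i.e. 0.8540 to 4 decimal places.

0.8540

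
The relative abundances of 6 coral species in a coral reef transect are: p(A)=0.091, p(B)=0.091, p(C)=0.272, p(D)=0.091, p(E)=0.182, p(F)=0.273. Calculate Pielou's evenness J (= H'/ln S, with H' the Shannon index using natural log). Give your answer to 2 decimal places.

0.93

H' = −Σ pᵢ ln pᵢ = −((-0.2181) + (-0.2181) + (-0.3541) + (-0.2181) + (-0.3101) + (-0.3544)) = 1.6730 (working shown to 4 dp, full precision carried).
With S = 6 species, ln S = 1.7918, so J = 1.6730/1.7918 = 0.9337, i.e. 0.93 to 2 decimal places.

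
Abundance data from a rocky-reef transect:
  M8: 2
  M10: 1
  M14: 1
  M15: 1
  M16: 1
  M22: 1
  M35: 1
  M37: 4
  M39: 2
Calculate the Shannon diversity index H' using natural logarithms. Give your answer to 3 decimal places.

2.045

Total N = 2+1+1+1+1+1+1+4+2 = 14, so the proportions are 0.14286, 0.07143, 0.07143, 0.07143, 0.07143, 0.07143, 0.07143, 0.28571, 0.14286 (working shown to 5 dp, full precision carried).
Each pᵢ ln pᵢ term: 0.14286×(-1.94591)=-0.27799, 0.07143×(-2.63906)=-0.18850, 0.07143×(-2.63906)=-0.18850, 0.07143×(-2.63906)=-0.18850, 0.07143×(-2.63906)=-0.18850, 0.07143×(-2.63906)=-0.18850, 0.07143×(-2.63906)=-0.18850, 0.28571×(-1.25276)=-0.35793, 0.14286×(-1.94591)=-0.27799.
Sum = -2.04493, so H' = 2.045.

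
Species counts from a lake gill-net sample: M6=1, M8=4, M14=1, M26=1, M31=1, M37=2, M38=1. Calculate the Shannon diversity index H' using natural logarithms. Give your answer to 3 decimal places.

1.768

Total N = 1+4+1+1+1+2+1 = 11, so the proportions are 0.09091, 0.36364, 0.09091, 0.09091, 0.09091, 0.18182, 0.09091 (working shown to 5 dp, full precision carried).
Each pᵢ ln pᵢ term: 0.09091×(-2.39790)=-0.21799, 0.36364×(-1.01160)=-0.36785, 0.09091×(-2.39790)=-0.21799, 0.09091×(-2.39790)=-0.21799, 0.09091×(-2.39790)=-0.21799, 0.18182×(-1.70475)=-0.30995, 0.09091×(-2.39790)=-0.21799.
Sum = -1.76776, so H' = 1.768.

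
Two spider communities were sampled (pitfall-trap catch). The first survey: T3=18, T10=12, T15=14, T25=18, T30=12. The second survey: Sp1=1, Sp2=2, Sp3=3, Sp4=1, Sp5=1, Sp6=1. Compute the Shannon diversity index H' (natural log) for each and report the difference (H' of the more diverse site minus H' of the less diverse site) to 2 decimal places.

The first survey: N=74, proportions 0.24324, 0.16216, 0.18919, 0.24324, 0.16216, giving H' = 1.59274 (working shown to 5 dp, full precision carried).
The second survey: N=9, proportions 0.11111, 0.22222, 0.33333, 0.11111, 0.11111, 0.11111, giving H' = 1.67699.
Difference = |1.59274 − 1.67699| = 0.08425, i.e. 0.08 to 2 decimal places.

0.08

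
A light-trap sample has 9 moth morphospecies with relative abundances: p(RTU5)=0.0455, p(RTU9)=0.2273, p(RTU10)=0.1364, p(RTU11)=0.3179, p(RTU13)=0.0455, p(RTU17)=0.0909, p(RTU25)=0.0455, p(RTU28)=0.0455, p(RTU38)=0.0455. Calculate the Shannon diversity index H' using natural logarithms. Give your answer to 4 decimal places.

Each pᵢ ln pᵢ term (working shown to 6 dp, full precision carried): 0.0455×(-3.090043)=-0.140597, 0.2273×(-1.481485)=-0.336741, 0.1364×(-1.992164)=-0.271731, 0.3179×(-1.146018)=-0.364319, 0.0455×(-3.090043)=-0.140597, 0.0909×(-2.397995)=-0.217978, 0.0455×(-3.090043)=-0.140597, 0.0455×(-3.090043)=-0.140597, 0.0455×(-3.090043)=-0.140597.
Sum = -1.893754, so H' = 1.8938.

1.8938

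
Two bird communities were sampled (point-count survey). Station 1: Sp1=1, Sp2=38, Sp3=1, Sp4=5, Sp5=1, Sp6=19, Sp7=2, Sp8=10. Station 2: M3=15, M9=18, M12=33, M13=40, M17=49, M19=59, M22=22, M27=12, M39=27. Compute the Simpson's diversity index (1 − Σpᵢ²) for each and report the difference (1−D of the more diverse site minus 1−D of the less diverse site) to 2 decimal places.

0.19

Station 1: N=77, proportions 0.013, 0.4935, 0.013, 0.0649, 0.013, 0.2468, 0.026, 0.1299, giving 1−D = 0.6733 (working shown to 4 dp, full precision carried).
Station 2: N=275, proportions 0.0545, 0.0655, 0.12, 0.1455, 0.1782, 0.2145, 0.08, 0.0436, 0.0982, giving 1−D = 0.8615.
Difference = |0.6733 − 0.8615| = 0.1882, i.e. 0.19 to 2 decimal places.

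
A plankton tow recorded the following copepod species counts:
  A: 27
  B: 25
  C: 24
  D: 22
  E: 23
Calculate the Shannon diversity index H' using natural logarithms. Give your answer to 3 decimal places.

Total N = 27+25+24+22+23 = 121, so the proportions are 0.22314, 0.20661, 0.19835, 0.18182, 0.19008 (working shown to 5 dp, full precision carried).
Each pᵢ ln pᵢ term: 0.22314×(-1.49995)=-0.33470, 0.20661×(-1.57691)=-0.32581, 0.19835×(-1.61774)=-0.32087, 0.18182×(-1.70475)=-0.30995, 0.19008×(-1.66030)=-0.31559.
Sum = -1.60693, so H' = 1.607.

1.607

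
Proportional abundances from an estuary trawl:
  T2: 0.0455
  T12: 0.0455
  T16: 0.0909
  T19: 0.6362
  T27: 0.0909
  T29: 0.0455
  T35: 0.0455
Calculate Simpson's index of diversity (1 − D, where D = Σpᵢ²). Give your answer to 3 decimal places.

D = 0.0455² + 0.0455² + 0.0909² + 0.6362² + 0.0909² + 0.0455² + 0.0455² = 0.00207 + 0.00207 + 0.00826 + 0.40475 + 0.00826 + 0.00207 + 0.00207 = 0.42956 (working shown to 5 dp, full precision carried).
So 1 − D = 0.57044, i.e. 0.570 to 3 decimal places.

0.570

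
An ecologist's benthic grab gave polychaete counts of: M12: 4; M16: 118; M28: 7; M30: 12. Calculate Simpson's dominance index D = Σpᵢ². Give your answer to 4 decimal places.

Total N = 4+118+7+12 = 141, so the proportions are 0.028369, 0.836879, 0.049645, 0.085106 (working shown to 6 dp, full precision carried).
D = 0.028369² + 0.836879² + 0.049645² + 0.085106² = 0.000805 + 0.700367 + 0.002465 + 0.007243 = 0.710880.
To 4 decimal places, D = 0.7109.

0.7109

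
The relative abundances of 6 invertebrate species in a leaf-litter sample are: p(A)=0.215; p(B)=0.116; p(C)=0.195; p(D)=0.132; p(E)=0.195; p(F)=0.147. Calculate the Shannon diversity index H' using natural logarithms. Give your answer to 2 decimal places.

Each pᵢ ln pᵢ term (working shown to 4 dp, full precision carried): 0.215×(-1.5371)=-0.3305, 0.116×(-2.1542)=-0.2499, 0.195×(-1.6348)=-0.3188, 0.132×(-2.0250)=-0.2673, 0.195×(-1.6348)=-0.3188, 0.147×(-1.9173)=-0.2818.
Sum = -1.7671, so H' = 1.77.

1.77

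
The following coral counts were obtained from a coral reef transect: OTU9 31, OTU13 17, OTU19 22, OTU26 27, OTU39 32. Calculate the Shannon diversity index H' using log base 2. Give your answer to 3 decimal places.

Total N = 31+17+22+27+32 = 129, so the proportions are 0.24031, 0.13178, 0.17054, 0.2093, 0.24806 (working shown to 5 dp, full precision carried).
Each pᵢ log₂ pᵢ term: 0.24031×(-2.05703)=-0.49433, 0.13178×(-2.92376)=-0.38530, 0.17054×(-2.55180)=-0.43519, 0.2093×(-2.25634)=-0.47226, 0.24806×(-2.01123)=-0.49891.
Sum = -2.28598, so H' = 2.286.

2.286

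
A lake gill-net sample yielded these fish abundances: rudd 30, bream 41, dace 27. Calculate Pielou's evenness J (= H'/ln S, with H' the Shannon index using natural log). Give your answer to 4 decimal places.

0.9850

Total N = 30+41+27 = 98, so the proportions are 0.306122, 0.418367, 0.27551 (working shown to 6 dp, full precision carried).
H' = −Σ pᵢ ln pᵢ = −((-0.362379) + (-0.364563) + (-0.355169)) = 1.082111.
With S = 3 species, ln S = 1.098612, so J = 1.082111/1.098612 = 0.984980, i.e. 0.9850 to 4 decimal places.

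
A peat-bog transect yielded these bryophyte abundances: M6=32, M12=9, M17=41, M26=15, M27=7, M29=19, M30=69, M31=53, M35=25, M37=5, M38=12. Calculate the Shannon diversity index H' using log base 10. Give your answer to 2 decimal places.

0.92

Total N = 32+9+41+15+7+19+69+53+25+5+12 = 287, so the proportions are 0.1115, 0.0314, 0.1429, 0.0523, 0.0244, 0.0662, 0.2404, 0.1847, 0.0871, 0.0174, 0.0418 (working shown to 4 dp, full precision carried).
Each pᵢ log₁₀ pᵢ term: 0.1115×(-0.9527)=-0.1062, 0.0314×(-1.5036)=-0.0472, 0.1429×(-0.8451)=-0.1207, 0.0523×(-1.2818)=-0.0670, 0.0244×(-1.6128)=-0.0393, 0.0662×(-1.1791)=-0.0781, 0.2404×(-0.6190)=-0.1488, 0.1847×(-0.7336)=-0.1355, 0.0871×(-1.0599)=-0.0923, 0.0174×(-1.7589)=-0.0306, 0.0418×(-1.3787)=-0.0576.
Sum = -0.9234, so H' = 0.92.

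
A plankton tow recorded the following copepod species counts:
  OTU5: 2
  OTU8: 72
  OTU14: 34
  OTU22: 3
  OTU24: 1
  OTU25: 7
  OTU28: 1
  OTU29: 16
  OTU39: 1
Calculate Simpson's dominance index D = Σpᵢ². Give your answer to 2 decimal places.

0.35

Total N = 2+72+34+3+1+7+1+16+1 = 137, so the proportions are 0.0146, 0.52555, 0.24818, 0.0219, 0.0073, 0.05109, 0.0073, 0.11679, 0.0073 (working shown to 5 dp, full precision carried).
D = 0.0146² + 0.52555² + 0.24818² + 0.0219² + 0.0073² + 0.05109² + 0.0073² + 0.11679² + 0.0073² = 0.00021 + 0.27620 + 0.06159 + 0.00048 + 0.00005 + 0.00261 + 0.00005 + 0.01364 + 0.00005 = 0.35489.
To 2 decimal places, D = 0.35.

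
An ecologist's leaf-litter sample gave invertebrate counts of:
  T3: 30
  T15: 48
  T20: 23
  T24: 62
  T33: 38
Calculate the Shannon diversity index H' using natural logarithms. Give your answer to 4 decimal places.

1.5517

Total N = 30+48+23+62+38 = 201, so the proportions are 0.149254, 0.238806, 0.114428, 0.308458, 0.189055 (working shown to 6 dp, full precision carried).
Each pᵢ ln pᵢ term: 0.149254×(-1.902108)=-0.283897, 0.238806×(-1.432104)=-0.341995, 0.114428×(-2.167811)=-0.248058, 0.308458×(-1.176171)=-0.362799, 0.189055×(-1.665719)=-0.314912.
Sum = -1.551660, so H' = 1.5517.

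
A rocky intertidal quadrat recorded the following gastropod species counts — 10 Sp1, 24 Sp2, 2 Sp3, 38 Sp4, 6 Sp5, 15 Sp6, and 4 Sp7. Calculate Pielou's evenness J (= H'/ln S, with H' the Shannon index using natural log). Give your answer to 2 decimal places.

Total N = 10+24+2+38+6+15+4 = 99, so the proportions are 0.101, 0.2424, 0.0202, 0.3838, 0.0606, 0.1515, 0.0404 (working shown to 4 dp, full precision carried).
H' = −Σ pᵢ ln pᵢ = −((-0.2316) + (-0.3435) + (-0.0788) + (-0.3675) + (-0.1699) + (-0.2859) + (-0.1296)) = 1.6069.
With S = 7 species, ln S = 1.9459, so J = 1.6069/1.9459 = 0.8258, i.e. 0.83 to 2 decimal places.

0.83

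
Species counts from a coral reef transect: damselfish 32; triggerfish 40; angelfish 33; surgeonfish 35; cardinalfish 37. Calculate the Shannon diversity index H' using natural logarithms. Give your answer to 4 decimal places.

Total N = 32+40+33+35+37 = 177, so the proportions are 0.180791, 0.225989, 0.186441, 0.19774, 0.20904 (working shown to 6 dp, full precision carried).
Each pᵢ ln pᵢ term: 0.180791×(-1.710414)=-0.309227, 0.225989×(-1.487270)=-0.336106, 0.186441×(-1.679642)=-0.313154, 0.19774×(-1.620802)=-0.320498, 0.20904×(-1.565232)=-0.327195.
Sum = -1.606180, so H' = 1.6062.

1.6062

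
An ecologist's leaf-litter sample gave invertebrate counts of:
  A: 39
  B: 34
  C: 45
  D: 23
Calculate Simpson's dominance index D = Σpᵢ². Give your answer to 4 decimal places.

0.2631

Total N = 39+34+45+23 = 141, so the proportions are 0.276596, 0.241135, 0.319149, 0.163121 (working shown to 6 dp, full precision carried).
D = 0.276596² + 0.241135² + 0.319149² + 0.163121² = 0.076505 + 0.058146 + 0.101856 + 0.026608 = 0.263116.
To 4 decimal places, D = 0.2631.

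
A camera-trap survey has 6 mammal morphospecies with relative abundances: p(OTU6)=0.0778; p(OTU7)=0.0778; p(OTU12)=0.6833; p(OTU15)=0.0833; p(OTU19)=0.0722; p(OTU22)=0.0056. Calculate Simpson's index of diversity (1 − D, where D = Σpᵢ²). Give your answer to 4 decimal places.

0.5088

D = 0.0778² + 0.0778² + 0.6833² + 0.0833² + 0.0722² + 0.0056² = 0.006053 + 0.006053 + 0.466899 + 0.006939 + 0.005213 + 0.000031 = 0.491188 (working shown to 6 dp, full precision carried).
So 1 − D = 0.508812, i.e. 0.5088 to 4 decimal places.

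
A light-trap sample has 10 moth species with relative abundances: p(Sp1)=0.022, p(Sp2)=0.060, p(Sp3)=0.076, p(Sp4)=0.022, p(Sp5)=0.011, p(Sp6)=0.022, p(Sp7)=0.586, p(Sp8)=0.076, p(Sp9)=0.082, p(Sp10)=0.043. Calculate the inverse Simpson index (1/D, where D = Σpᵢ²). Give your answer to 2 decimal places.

D = 0.022² + 0.06² + 0.076² + 0.022² + 0.011² + 0.022² + 0.586² + 0.076² + 0.082² + 0.043² = 0.00048 + 0.00360 + 0.00578 + 0.00048 + 0.00012 + 0.00048 + 0.34340 + 0.00578 + 0.00672 + 0.00185 = 0.36869 (working shown to 5 dp, full precision carried).
So 1/D = 2.7123, i.e. 2.71 to 2 decimal places.

2.71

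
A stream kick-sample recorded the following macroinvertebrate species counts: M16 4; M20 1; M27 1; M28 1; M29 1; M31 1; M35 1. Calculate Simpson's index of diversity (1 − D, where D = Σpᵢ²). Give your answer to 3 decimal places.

Total N = 4+1+1+1+1+1+1 = 10, so the proportions are 0.4, 0.1, 0.1, 0.1, 0.1, 0.1, 0.1 (working shown to 5 dp, full precision carried).
D = 0.4² + 0.1² + 0.1² + 0.1² + 0.1² + 0.1² + 0.1² = 0.16000 + 0.01000 + 0.01000 + 0.01000 + 0.01000 + 0.01000 + 0.01000 = 0.22000.
So 1 − D = 0.78000, i.e. 0.780 to 3 decimal places.

0.780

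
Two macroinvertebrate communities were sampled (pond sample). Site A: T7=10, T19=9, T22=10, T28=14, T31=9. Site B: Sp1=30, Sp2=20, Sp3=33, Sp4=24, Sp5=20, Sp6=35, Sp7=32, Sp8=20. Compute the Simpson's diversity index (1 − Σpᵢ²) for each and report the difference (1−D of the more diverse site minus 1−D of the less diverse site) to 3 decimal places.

0.075

Site A: N=52, proportions 0.19231, 0.17308, 0.19231, 0.26923, 0.17308, giving 1−D = 0.79364 (working shown to 5 dp, full precision carried).
Site B: N=214, proportions 0.14019, 0.09346, 0.15421, 0.11215, 0.09346, 0.16355, 0.14953, 0.09346, giving 1−D = 0.86868.
Difference = |0.79364 − 0.86868| = 0.07504, i.e. 0.075 to 3 decimal places.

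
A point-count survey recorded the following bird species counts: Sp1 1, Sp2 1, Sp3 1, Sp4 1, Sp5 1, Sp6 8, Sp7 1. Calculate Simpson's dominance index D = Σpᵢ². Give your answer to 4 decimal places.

0.3571

Total N = 1+1+1+1+1+8+1 = 14, so the proportions are 0.071429, 0.071429, 0.071429, 0.071429, 0.071429, 0.571429, 0.071429 (working shown to 6 dp, full precision carried).
D = 0.071429² + 0.071429² + 0.071429² + 0.071429² + 0.071429² + 0.571429² + 0.071429² = 0.005102 + 0.005102 + 0.005102 + 0.005102 + 0.005102 + 0.326531 + 0.005102 = 0.357143.
To 4 decimal places, D = 0.3571.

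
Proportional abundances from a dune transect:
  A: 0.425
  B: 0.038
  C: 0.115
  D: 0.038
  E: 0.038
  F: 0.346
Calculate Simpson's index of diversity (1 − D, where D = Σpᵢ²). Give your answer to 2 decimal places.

0.68

D = 0.425² + 0.038² + 0.115² + 0.038² + 0.038² + 0.346² = 0.1806 + 0.0014 + 0.0132 + 0.0014 + 0.0014 + 0.1197 = 0.3179 (working shown to 4 dp, full precision carried).
So 1 − D = 0.6821, i.e. 0.68 to 2 decimal places.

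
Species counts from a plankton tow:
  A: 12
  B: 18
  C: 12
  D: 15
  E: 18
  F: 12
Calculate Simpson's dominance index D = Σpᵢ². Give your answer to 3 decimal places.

0.172

Total N = 12+18+12+15+18+12 = 87, so the proportions are 0.13793, 0.2069, 0.13793, 0.17241, 0.2069, 0.13793 (working shown to 5 dp, full precision carried).
D = 0.13793² + 0.2069² + 0.13793² + 0.17241² + 0.2069² + 0.13793² = 0.01902 + 0.04281 + 0.01902 + 0.02973 + 0.04281 + 0.01902 = 0.17241.
To 3 decimal places, D = 0.172.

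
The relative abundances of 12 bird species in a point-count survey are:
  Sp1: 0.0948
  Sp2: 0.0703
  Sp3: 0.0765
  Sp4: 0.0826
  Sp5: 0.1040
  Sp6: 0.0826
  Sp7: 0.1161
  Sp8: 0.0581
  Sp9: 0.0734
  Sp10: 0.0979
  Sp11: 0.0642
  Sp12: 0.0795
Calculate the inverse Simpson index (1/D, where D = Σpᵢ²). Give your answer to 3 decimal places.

11.559

D = 0.0948² + 0.0703² + 0.0765² + 0.0826² + 0.104² + 0.0826² + 0.1161² + 0.0581² + 0.0734² + 0.0979² + 0.0642² + 0.0795² = 0.00898704 + 0.00494209 + 0.00585225 + 0.00682276 + 0.01081600 + 0.00682276 + 0.01347921 + 0.00337561 + 0.00538756 + 0.00958441 + 0.00412164 + 0.00632025 = 0.08651158 (working shown to 8 dp, full precision carried).
So 1/D = 11.55915, i.e. 11.559 to 3 decimal places.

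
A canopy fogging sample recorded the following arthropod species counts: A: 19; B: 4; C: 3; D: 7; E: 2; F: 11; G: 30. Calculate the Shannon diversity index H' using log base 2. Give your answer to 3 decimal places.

2.296

Total N = 19+4+3+7+2+11+30 = 76, so the proportions are 0.25, 0.05263, 0.03947, 0.09211, 0.02632, 0.14474, 0.39474 (working shown to 5 dp, full precision carried).
Each pᵢ log₂ pᵢ term: 0.25×(-2.00000)=-0.50000, 0.05263×(-4.24793)=-0.22358, 0.03947×(-4.66297)=-0.18406, 0.09211×(-3.44057)=-0.31689, 0.02632×(-5.24793)=-0.13810, 0.14474×(-2.78850)=-0.40360, 0.39474×(-1.34104)=-0.52936.
Sum = -2.29559, so H' = 2.296.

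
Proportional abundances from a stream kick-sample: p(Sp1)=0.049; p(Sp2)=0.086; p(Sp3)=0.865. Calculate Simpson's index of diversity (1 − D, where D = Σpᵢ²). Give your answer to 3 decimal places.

D = 0.049² + 0.086² + 0.865² = 0.00240 + 0.00740 + 0.74823 = 0.75802 (working shown to 5 dp, full precision carried).
So 1 − D = 0.24198, i.e. 0.242 to 3 decimal places.

0.242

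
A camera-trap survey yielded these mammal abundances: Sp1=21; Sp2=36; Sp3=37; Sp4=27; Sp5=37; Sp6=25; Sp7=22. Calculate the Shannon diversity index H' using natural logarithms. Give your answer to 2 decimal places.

1.92

Total N = 21+36+37+27+37+25+22 = 205, so the proportions are 0.1024, 0.1756, 0.1805, 0.1317, 0.1805, 0.122, 0.1073 (working shown to 4 dp, full precision carried).
Each pᵢ ln pᵢ term: 0.1024×(-2.2785)=-0.2334, 0.1756×(-1.7395)=-0.3055, 0.1805×(-1.7121)=-0.3090, 0.1317×(-2.0272)=-0.2670, 0.1805×(-1.7121)=-0.3090, 0.122×(-2.1041)=-0.2566, 0.1073×(-2.2320)=-0.2395.
Sum = -1.9200, so H' = 1.92.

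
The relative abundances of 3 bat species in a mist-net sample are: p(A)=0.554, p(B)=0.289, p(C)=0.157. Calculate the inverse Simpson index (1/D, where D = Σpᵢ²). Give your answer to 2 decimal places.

2.41

D = 0.554² + 0.289² + 0.157² = 0.30692 + 0.08352 + 0.02465 = 0.41509 (working shown to 5 dp, full precision carried).
So 1/D = 2.4091, i.e. 2.41 to 2 decimal places.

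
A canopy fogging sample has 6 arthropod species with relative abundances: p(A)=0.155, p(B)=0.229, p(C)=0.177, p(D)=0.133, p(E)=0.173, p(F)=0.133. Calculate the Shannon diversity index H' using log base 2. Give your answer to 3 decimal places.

Each pᵢ log₂ pᵢ term (working shown to 5 dp, full precision carried): 0.155×(-2.68966)=-0.41690, 0.229×(-2.12658)=-0.48699, 0.177×(-2.49818)=-0.44218, 0.133×(-2.91050)=-0.38710, 0.173×(-2.53116)=-0.43789, 0.133×(-2.91050)=-0.38710.
Sum = -2.55815, so H' = 2.558.

2.558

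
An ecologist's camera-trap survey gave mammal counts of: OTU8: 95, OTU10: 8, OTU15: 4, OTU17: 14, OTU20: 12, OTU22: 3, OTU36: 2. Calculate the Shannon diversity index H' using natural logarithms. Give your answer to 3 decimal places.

Total N = 95+8+4+14+12+3+2 = 138, so the proportions are 0.68841, 0.05797, 0.02899, 0.10145, 0.08696, 0.02174, 0.01449 (working shown to 5 dp, full precision carried).
Each pᵢ ln pᵢ term: 0.68841×(-0.37338)=-0.25703, 0.05797×(-2.84781)=-0.16509, 0.02899×(-3.54096)=-0.10264, 0.10145×(-2.28820)=-0.23214, 0.08696×(-2.44235)=-0.21238, 0.02174×(-3.82864)=-0.08323, 0.01449×(-4.23411)=-0.06136.
Sum = -1.11387, so H' = 1.114.

1.114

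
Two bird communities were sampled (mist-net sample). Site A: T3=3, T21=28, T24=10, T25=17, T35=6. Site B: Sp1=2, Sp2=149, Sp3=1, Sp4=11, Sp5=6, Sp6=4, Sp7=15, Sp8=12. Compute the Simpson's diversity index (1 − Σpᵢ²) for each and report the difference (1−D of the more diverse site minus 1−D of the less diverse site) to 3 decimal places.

0.271

Site A: N=64, proportions 0.04688, 0.4375, 0.15625, 0.26562, 0.09375, giving 1−D = 0.70264 (working shown to 5 dp, full precision carried).
Site B: N=200, proportions 0.01, 0.745, 0.005, 0.055, 0.03, 0.02, 0.075, 0.06, giving 1−D = 0.43130.
Difference = |0.70264 − 0.43130| = 0.27134, i.e. 0.271 to 3 decimal places.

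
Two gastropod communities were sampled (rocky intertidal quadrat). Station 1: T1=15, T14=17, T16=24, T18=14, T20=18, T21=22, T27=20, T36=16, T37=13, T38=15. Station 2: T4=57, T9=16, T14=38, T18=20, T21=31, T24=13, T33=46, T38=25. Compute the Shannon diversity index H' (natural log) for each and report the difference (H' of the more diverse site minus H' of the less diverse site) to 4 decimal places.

0.3125

Station 1: N=174, proportions 0.086207, 0.097701, 0.137931, 0.08046, 0.103448, 0.126437, 0.114943, 0.091954, 0.074713, 0.086207, giving H' = 2.283904 (working shown to 6 dp, full precision carried).
Station 2: N=246, proportions 0.231707, 0.065041, 0.154472, 0.081301, 0.126016, 0.052846, 0.186992, 0.101626, giving H' = 1.971406.
Difference = |2.283904 − 1.971406| = 0.312498, i.e. 0.3125 to 4 decimal places.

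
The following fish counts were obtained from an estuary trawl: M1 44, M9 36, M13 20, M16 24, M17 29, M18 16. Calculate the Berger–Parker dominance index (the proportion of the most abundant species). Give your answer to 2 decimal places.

0.26

Total N = 44+36+20+24+29+16 = 169, so the proportions are 0.2604, 0.213, 0.1183, 0.142, 0.1716, 0.0947 (working shown to 4 dp, full precision carried).
The largest proportion is 0.2604, i.e. d = 0.26 to 2 decimal places.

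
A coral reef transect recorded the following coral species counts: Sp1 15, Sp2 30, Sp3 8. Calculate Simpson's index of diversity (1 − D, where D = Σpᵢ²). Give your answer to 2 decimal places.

0.58

Total N = 15+30+8 = 53, so the proportions are 0.283, 0.566, 0.1509 (working shown to 4 dp, full precision carried).
D = 0.283² + 0.566² + 0.1509² = 0.0801 + 0.3204 + 0.0228 = 0.4233.
So 1 − D = 0.5767, i.e. 0.58 to 2 decimal places.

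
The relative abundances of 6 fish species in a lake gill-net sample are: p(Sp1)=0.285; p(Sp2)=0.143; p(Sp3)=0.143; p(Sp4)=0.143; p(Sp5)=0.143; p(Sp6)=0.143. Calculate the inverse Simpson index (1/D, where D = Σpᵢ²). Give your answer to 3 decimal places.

5.450

D = 0.285² + 0.143² + 0.143² + 0.143² + 0.143² + 0.143² = 0.0812250 + 0.0204490 + 0.0204490 + 0.0204490 + 0.0204490 + 0.0204490 = 0.1834700 (working shown to 7 dp, full precision carried).
So 1/D = 5.45048, i.e. 5.450 to 3 decimal places.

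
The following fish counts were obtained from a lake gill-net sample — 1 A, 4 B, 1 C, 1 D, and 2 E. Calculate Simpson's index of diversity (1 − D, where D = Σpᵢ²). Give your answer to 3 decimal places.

0.716

Total N = 1+4+1+1+2 = 9, so the proportions are 0.11111, 0.44444, 0.11111, 0.11111, 0.22222 (working shown to 5 dp, full precision carried).
D = 0.11111² + 0.44444² + 0.11111² + 0.11111² + 0.22222² = 0.01235 + 0.19753 + 0.01235 + 0.01235 + 0.04938 = 0.28395.
So 1 − D = 0.71605, i.e. 0.716 to 3 decimal places.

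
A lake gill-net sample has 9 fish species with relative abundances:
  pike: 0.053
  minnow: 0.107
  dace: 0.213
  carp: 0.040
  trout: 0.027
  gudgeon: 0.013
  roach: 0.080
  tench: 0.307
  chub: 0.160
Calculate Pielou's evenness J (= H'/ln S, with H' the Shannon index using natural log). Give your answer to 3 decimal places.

0.849

H' = −Σ pᵢ ln pᵢ = −((-0.15569) + (-0.23914) + (-0.32940) + (-0.12876) + (-0.09752) + (-0.05646) + (-0.20206) + (-0.36254) + (-0.29321)) = 1.86476 (working shown to 5 dp, full precision carried).
With S = 9 species, ln S = 2.19722, so J = 1.86476/2.19722 = 0.84869, i.e. 0.849 to 3 decimal places.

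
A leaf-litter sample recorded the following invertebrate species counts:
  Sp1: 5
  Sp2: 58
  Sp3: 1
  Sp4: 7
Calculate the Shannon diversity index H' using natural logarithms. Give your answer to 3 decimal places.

0.641

Total N = 5+58+1+7 = 71, so the proportions are 0.07042, 0.8169, 0.01408, 0.09859 (working shown to 5 dp, full precision carried).
Each pᵢ ln pᵢ term: 0.07042×(-2.65324)=-0.18685, 0.8169×(-0.20224)=-0.16521, 0.01408×(-4.26268)=-0.06004, 0.09859×(-2.31677)=-0.22841.
Sum = -0.64051, so H' = 0.641.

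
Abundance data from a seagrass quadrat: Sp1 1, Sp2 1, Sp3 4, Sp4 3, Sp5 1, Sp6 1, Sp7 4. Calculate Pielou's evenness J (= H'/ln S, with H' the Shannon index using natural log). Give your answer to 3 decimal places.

Total N = 1+1+4+3+1+1+4 = 15, so the proportions are 0.06667, 0.06667, 0.26667, 0.2, 0.06667, 0.06667, 0.26667 (working shown to 5 dp, full precision carried).
H' = −Σ pᵢ ln pᵢ = −((-0.18054) + (-0.18054) + (-0.35247) + (-0.32189) + (-0.18054) + (-0.18054) + (-0.35247)) = 1.74897.
With S = 7 species, ln S = 1.94591, so J = 1.74897/1.94591 = 0.89879, i.e. 0.899 to 3 decimal places.

0.899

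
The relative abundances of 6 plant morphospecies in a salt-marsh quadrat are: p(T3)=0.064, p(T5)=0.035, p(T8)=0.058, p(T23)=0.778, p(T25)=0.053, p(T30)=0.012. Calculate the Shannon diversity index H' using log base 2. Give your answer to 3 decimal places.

Each pᵢ log₂ pᵢ term (working shown to 5 dp, full precision carried): 0.064×(-3.96578)=-0.25381, 0.035×(-4.83650)=-0.16928, 0.058×(-4.10780)=-0.23825, 0.778×(-0.36216)=-0.28176, 0.053×(-4.23786)=-0.22461, 0.012×(-6.38082)=-0.07657.
Sum = -1.24428, so H' = 1.244.

1.244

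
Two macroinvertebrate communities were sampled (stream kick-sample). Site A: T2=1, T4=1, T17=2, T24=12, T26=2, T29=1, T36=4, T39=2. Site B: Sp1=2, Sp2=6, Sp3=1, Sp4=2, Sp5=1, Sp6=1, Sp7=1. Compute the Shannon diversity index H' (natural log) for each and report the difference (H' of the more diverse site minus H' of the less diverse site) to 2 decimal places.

Site A: N=25, proportions 0.04, 0.04, 0.08, 0.48, 0.08, 0.04, 0.16, 0.08, giving H' = 1.63796 (working shown to 5 dp, full precision carried).
Site B: N=14, proportions 0.14286, 0.42857, 0.07143, 0.14286, 0.07143, 0.07143, 0.07143, giving H' = 1.67312.
Difference = |1.63796 − 1.67312| = 0.03516, i.e. 0.04 to 2 decimal places.

0.04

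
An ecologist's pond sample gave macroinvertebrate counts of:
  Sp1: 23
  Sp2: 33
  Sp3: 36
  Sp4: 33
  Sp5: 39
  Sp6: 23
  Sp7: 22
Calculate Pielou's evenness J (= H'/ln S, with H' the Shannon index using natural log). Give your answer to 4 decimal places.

Total N = 23+33+36+33+39+23+22 = 209, so the proportions are 0.110048, 0.157895, 0.172249, 0.157895, 0.186603, 0.110048, 0.105263 (working shown to 6 dp, full precision carried).
H' = −Σ pᵢ ln pᵢ = −((-0.242858) + (-0.291446) + (-0.302954) + (-0.291446) + (-0.313264) + (-0.242858) + (-0.236978)) = 1.921804.
With S = 7 species, ln S = 1.945910, so J = 1.921804/1.945910 = 0.987612, i.e. 0.9876 to 4 decimal places.

0.9876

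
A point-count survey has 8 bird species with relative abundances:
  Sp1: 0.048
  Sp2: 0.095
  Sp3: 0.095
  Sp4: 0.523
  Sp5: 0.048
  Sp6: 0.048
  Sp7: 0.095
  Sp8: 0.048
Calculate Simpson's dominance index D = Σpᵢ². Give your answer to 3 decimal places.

D = 0.048² + 0.095² + 0.095² + 0.523² + 0.048² + 0.048² + 0.095² + 0.048² = 0.00230 + 0.00903 + 0.00903 + 0.27353 + 0.00230 + 0.00230 + 0.00903 + 0.00230 = 0.30982 (working shown to 5 dp, full precision carried).
To 3 decimal places, D = 0.310.

0.310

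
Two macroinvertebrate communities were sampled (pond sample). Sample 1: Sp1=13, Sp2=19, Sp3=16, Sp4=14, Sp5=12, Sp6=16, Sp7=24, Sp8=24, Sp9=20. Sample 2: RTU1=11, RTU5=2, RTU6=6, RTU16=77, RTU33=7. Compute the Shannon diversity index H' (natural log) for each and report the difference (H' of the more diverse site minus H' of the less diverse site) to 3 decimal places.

1.287

Sample 1: N=158, proportions 0.08228, 0.12025, 0.10127, 0.08861, 0.07595, 0.10127, 0.1519, 0.1519, 0.12658, giving H' = 2.16868 (working shown to 5 dp, full precision carried).
Sample 2: N=103, proportions 0.1068, 0.01942, 0.05825, 0.74757, 0.06796, giving H' = 0.88125.
Difference = |2.16868 − 0.88125| = 1.28743, i.e. 1.287 to 3 decimal places.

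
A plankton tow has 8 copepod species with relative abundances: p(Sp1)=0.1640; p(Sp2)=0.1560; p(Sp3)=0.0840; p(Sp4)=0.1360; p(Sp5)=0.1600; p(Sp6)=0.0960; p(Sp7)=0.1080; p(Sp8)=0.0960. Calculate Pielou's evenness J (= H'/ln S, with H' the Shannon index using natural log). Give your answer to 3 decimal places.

H' = −Σ pᵢ ln pᵢ = −((-0.29649) + (-0.28983) + (-0.20806) + (-0.27133) + (-0.29321) + (-0.22497) + (-0.24037) + (-0.22497)) = 2.04924 (working shown to 5 dp, full precision carried).
With S = 8 species, ln S = 2.07944, so J = 2.04924/2.07944 = 0.98547, i.e. 0.985 to 3 decimal places.

0.985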